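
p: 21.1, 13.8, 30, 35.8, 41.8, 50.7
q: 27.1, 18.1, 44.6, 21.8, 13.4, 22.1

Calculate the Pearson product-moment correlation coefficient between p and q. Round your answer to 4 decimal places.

-0.1582

n = 6, Σp = 193.2, Σq = 147.1, Σp² = 7135.02, Σq² = 4194.39, Σpq = 4620.62
nΣpq − ΣpΣq = 27723.72 − 28419.72 = -696
nΣp² − (Σp)² = 42810.12 − 37326.24 = 5483.88; nΣq² − (Σq)² = 25166.34 − 21638.41 = 3527.93
r = -696 / √(5483.88 × 3527.93) = -696 / 4398.4935 ≈ -0.1582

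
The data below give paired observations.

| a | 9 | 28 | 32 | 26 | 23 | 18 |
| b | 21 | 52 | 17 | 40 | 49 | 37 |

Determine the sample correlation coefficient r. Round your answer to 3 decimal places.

n = 6, Σa = 136, Σb = 216, Σa² = 3418, Σb² = 8804, Σab = 5022
nΣab − ΣaΣb = 30132 − 29376 = 756
nΣa² − (Σa)² = 20508 − 18496 = 2012; nΣb² − (Σb)² = 52824 − 46656 = 6168
r = 756 / √(2012 × 6168) = 756 / 3522.7853 ≈ 0.215

0.215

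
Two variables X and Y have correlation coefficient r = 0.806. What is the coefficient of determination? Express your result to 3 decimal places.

r² = (0.806)² = 0.650

0.650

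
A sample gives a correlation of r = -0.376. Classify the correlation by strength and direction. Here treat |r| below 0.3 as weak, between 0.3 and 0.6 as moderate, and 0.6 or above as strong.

r = -0.376 < 0 so the relationship is negative.
|r| = 0.376, which falls in the moderate range.

moderate negative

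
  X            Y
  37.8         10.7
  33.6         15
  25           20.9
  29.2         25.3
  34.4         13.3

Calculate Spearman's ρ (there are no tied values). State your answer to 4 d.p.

-0.9000

Rank X: 5, 3, 1, 2, 4
Rank Y: 1, 3, 4, 5, 2
d = rank(X) − rank(Y): 4, 0, -3, -3, 2; Σd² = 38
ρ = 1 − 6Σd² / [n(n²−1)] = 1 − 6×38 / (5×24) = 1 − 228/120 ≈ -0.9000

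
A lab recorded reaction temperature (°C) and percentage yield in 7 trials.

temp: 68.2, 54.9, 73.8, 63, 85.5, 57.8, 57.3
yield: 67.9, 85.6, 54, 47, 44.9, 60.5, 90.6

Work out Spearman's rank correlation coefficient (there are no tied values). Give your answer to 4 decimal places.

-0.7857

Rank temp: 5, 1, 6, 4, 7, 3, 2
Rank yield: 5, 6, 3, 2, 1, 4, 7
d = rank(temp) − rank(yield): 0, -5, 3, 2, 6, -1, -5; Σd² = 100
ρ = 1 − 6Σd² / [n(n²−1)] = 1 − 6×100 / (7×48) = 1 − 600/336 ≈ -0.7857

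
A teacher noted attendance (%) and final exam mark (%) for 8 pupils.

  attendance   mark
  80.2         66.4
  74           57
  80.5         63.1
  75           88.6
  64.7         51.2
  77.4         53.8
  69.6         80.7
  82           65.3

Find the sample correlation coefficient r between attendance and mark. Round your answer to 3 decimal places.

0.064

n = 8, Σx = 603.4, Σy = 526.1, Σx² = 45758.3, Σy² = 35781.99, Σxy = 39715.91
nΣxy − ΣxΣy = 317727.28 − 317448.74 = 278.54
nΣx² − (Σx)² = 366066.4 − 364091.56 = 1974.84; nΣy² − (Σy)² = 286255.92 − 276781.21 = 9474.71
r = 278.54 / √(1974.84 × 9474.71) = 278.54 / 4325.6255 ≈ 0.064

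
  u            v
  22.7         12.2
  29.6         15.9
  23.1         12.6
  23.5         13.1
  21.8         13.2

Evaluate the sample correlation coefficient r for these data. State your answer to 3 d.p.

0.931

n = 5, Σu = 120.7, Σv = 67, Σu² = 2952.55, Σv² = 906.26, Σuv = 1634.25
nΣuv − ΣuΣv = 8171.25 − 8086.9 = 84.35
nΣu² − (Σu)² = 14762.75 − 14568.49 = 194.26; nΣv² − (Σv)² = 4531.3 − 4489 = 42.3
r = 84.35 / √(194.26 × 42.3) = 84.35 / 90.6488 ≈ 0.931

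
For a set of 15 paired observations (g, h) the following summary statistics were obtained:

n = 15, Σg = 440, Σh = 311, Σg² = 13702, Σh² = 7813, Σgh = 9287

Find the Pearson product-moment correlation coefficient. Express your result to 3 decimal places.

0.158

r = (nΣgh − ΣgΣh) / √[(nΣg² − (Σg)²)(nΣh² − (Σh)²)]
Numerator: 15×9287 − 440×311 = 2465
Denominator: √[(205530 − 193600)(117195 − 96721)] = √[11930 × 20474] = 15628.6538
r = 2465 / 15628.6538 ≈ 0.158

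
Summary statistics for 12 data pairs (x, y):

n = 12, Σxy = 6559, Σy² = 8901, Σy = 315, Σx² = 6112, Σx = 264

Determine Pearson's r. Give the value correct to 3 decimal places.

r = (nΣxy − ΣxΣy) / √[(nΣx² − (Σx)²)(nΣy² − (Σy)²)]
Numerator: 12×6559 − 264×315 = -4452
Denominator: √[(73344 − 69696)(106812 − 99225)] = √[3648 × 7587] = 5260.9292
r = -4452 / 5260.9292 ≈ -0.846

-0.846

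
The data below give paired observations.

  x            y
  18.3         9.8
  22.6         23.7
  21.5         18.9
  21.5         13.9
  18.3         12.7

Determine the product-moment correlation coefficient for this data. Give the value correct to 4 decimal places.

n = 5, Σx = 102.2, Σy = 79, Σx² = 2105.04, Σy² = 1369.44, Σxy = 1652.57
nΣxy − ΣxΣy = 8262.85 − 8073.8 = 189.05
nΣx² − (Σx)² = 10525.2 − 10444.84 = 80.36; nΣy² − (Σy)² = 6847.2 − 6241 = 606.2
r = 189.05 / √(80.36 × 606.2) = 189.05 / 220.7130 ≈ 0.8565

0.8565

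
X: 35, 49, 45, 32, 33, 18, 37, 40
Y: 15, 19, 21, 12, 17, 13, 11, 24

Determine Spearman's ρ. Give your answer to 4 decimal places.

Rank X: 4, 8, 7, 2, 3, 1, 5, 6
Rank Y: 4, 6, 7, 2, 5, 3, 1, 8
d = rank(X) − rank(Y): 0, 2, 0, 0, -2, -2, 4, -2; Σd² = 32
ρ = 1 − 6Σd² / [n(n²−1)] = 1 − 6×32 / (8×63) = 1 − 192/504 ≈ 0.6190

0.6190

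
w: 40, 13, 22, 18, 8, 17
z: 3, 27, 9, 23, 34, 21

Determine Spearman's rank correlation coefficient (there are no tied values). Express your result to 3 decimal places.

-0.943

Rank w: 6, 2, 5, 4, 1, 3
Rank z: 1, 5, 2, 4, 6, 3
d = rank(w) − rank(z): 5, -3, 3, 0, -5, 0; Σd² = 68
ρ = 1 − 6Σd² / [n(n²−1)] = 1 − 6×68 / (6×35) = 1 − 408/210 ≈ -0.943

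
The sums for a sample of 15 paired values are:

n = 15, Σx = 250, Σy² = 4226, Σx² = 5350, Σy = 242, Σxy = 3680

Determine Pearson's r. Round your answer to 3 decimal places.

-0.573

r = (nΣxy − ΣxΣy) / √[(nΣx² − (Σx)²)(nΣy² − (Σy)²)]
Numerator: 15×3680 − 250×242 = -5300
Denominator: √[(80250 − 62500)(63390 − 58564)] = √[17750 × 4826] = 9255.3498
r = -5300 / 9255.3498 ≈ -0.573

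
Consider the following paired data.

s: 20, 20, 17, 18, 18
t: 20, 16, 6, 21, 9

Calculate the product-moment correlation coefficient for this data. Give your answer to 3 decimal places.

n = 5, Σs = 93, Σt = 72, Σs² = 1737, Σt² = 1214, Σst = 1362
nΣst − ΣsΣt = 6810 − 6696 = 114
nΣs² − (Σs)² = 8685 − 8649 = 36; nΣt² − (Σt)² = 6070 − 5184 = 886
r = 114 / √(36 × 886) = 114 / 178.5945 ≈ 0.638

0.638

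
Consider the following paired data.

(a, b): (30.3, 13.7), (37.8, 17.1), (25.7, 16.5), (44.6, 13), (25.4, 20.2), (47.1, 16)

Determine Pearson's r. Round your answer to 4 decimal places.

n = 6, Σa = 210.9, Σb = 96.5, Σa² = 7860.15, Σb² = 1585.39, Σab = 3332.02
nΣab − ΣaΣb = 19992.12 − 20351.85 = -359.73
nΣa² − (Σa)² = 47160.9 − 44478.81 = 2682.09; nΣb² − (Σb)² = 9512.34 − 9312.25 = 200.09
r = -359.73 / √(2682.09 × 200.09) = -359.73 / 732.5704 ≈ -0.4911

-0.4911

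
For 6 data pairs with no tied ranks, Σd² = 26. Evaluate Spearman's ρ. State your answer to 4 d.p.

ρ = 1 − 6Σd² / [n(n²−1)] = 1 − 6×26 / (6×35)
  = 1 − 156/210 = 1 − 0.74286 ≈ 0.2571

0.2571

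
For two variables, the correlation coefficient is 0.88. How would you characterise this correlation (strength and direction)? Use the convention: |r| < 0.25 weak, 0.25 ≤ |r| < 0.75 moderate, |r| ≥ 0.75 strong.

r = 0.88 > 0 so the relationship is positive.
|r| = 0.88, which falls in the strong range.

strong positive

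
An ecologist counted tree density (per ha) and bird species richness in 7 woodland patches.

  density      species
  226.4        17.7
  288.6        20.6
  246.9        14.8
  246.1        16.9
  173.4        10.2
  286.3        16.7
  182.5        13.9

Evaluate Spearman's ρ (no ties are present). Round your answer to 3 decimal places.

Rank density: 3, 7, 5, 4, 1, 6, 2
Rank species: 6, 7, 3, 5, 1, 4, 2
d = rank(density) − rank(species): -3, 0, 2, -1, 0, 2, 0; Σd² = 18
ρ = 1 − 6Σd² / [n(n²−1)] = 1 − 6×18 / (7×48) = 1 − 108/336 ≈ 0.679

0.679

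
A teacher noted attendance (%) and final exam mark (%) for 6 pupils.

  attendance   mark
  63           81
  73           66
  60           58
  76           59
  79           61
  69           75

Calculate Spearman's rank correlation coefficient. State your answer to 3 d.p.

Rank attendance: 2, 4, 1, 5, 6, 3
Rank mark: 6, 4, 1, 2, 3, 5
d = rank(attendance) − rank(mark): -4, 0, 0, 3, 3, -2; Σd² = 38
ρ = 1 − 6Σd² / [n(n²−1)] = 1 − 6×38 / (6×35) = 1 − 228/210 ≈ -0.086

-0.086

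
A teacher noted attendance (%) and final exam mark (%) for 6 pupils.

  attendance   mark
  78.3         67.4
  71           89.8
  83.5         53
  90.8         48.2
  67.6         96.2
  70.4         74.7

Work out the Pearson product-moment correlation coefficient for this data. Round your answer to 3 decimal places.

-0.937

n = 6, Σx = 461.6, Σy = 429.3, Σx² = 35914.7, Σy² = 32573.57, Σxy = 32217.28
nΣxy − ΣxΣy = 193303.68 − 198164.88 = -4861.2
nΣx² − (Σx)² = 215488.2 − 213074.56 = 2413.64; nΣy² − (Σy)² = 195441.42 − 184298.49 = 11142.93
r = -4861.2 / √(2413.64 × 11142.93) = -4861.2 / 5186.0410 ≈ -0.937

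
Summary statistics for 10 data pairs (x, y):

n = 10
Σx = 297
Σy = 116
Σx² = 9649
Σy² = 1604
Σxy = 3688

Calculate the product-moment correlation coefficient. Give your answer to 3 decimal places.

0.525

r = (nΣxy − ΣxΣy) / √[(nΣx² − (Σx)²)(nΣy² − (Σy)²)]
Numerator: 10×3688 − 297×116 = 2428
Denominator: √[(96490 − 88209)(16040 − 13456)] = √[8281 × 2584] = 4625.8085
r = 2428 / 4625.8085 ≈ 0.525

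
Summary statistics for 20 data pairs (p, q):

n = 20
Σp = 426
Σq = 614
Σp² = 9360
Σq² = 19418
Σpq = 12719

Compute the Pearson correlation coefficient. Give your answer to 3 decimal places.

-0.891

r = (nΣpq − ΣpΣq) / √[(nΣp² − (Σp)²)(nΣq² − (Σq)²)]
Numerator: 20×12719 − 426×614 = -7184
Denominator: √[(187200 − 181476)(388360 − 376996)] = √[5724 × 11364] = 8065.2053
r = -7184 / 8065.2053 ≈ -0.891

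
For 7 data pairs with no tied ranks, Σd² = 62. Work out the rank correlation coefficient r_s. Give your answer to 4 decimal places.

ρ = 1 − 6Σd² / [n(n²−1)] = 1 − 6×62 / (7×48)
  = 1 − 372/336 = 1 − 1.10714 ≈ -0.1071

-0.1071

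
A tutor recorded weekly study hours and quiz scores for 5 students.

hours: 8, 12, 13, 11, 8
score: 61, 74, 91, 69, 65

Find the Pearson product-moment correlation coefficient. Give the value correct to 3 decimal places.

0.875

n = 5, Σx = 52, Σy = 360, Σx² = 562, Σy² = 26464, Σxy = 3838
nΣxy − ΣxΣy = 19190 − 18720 = 470
nΣx² − (Σx)² = 2810 − 2704 = 106; nΣy² − (Σy)² = 132320 − 129600 = 2720
r = 470 / √(106 × 2720) = 470 / 536.9544 ≈ 0.875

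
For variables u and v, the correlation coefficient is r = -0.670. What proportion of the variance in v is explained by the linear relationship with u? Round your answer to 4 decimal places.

r² = (-0.670)² = 0.4489

0.4489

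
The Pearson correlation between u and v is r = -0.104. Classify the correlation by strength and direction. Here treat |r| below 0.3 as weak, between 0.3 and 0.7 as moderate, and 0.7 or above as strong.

weak negative

r = -0.104 < 0 so the relationship is negative.
|r| = 0.104, which falls in the weak range.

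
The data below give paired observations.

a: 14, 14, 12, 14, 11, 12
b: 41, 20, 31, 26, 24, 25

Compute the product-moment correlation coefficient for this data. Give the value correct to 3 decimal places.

n = 6, Σa = 77, Σb = 167, Σa² = 997, Σb² = 4919, Σab = 2154
nΣab − ΣaΣb = 12924 − 12859 = 65
nΣa² − (Σa)² = 5982 − 5929 = 53; nΣb² − (Σb)² = 29514 − 27889 = 1625
r = 65 / √(53 × 1625) = 65 / 293.4706 ≈ 0.221

0.221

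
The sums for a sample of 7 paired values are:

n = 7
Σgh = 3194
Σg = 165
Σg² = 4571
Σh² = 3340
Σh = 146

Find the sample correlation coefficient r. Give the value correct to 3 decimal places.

-0.552

r = (nΣgh − ΣgΣh) / √[(nΣg² − (Σg)²)(nΣh² − (Σh)²)]
Numerator: 7×3194 − 165×146 = -1732
Denominator: √[(31997 − 27225)(23380 − 21316)] = √[4772 × 2064] = 3138.3767
r = -1732 / 3138.3767 ≈ -0.552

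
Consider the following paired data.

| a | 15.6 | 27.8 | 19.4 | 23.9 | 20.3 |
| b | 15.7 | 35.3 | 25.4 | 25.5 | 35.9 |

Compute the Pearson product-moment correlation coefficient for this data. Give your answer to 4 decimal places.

0.6990

n = 5, Σa = 107, Σb = 137.8, Σa² = 2375.86, Σb² = 4076.8, Σab = 3057.24
nΣab − ΣaΣb = 15286.2 − 14744.6 = 541.6
nΣa² − (Σa)² = 11879.3 − 11449 = 430.3; nΣb² − (Σb)² = 20384 − 18988.84 = 1395.16
r = 541.6 / √(430.3 × 1395.16) = 541.6 / 774.8144 ≈ 0.6990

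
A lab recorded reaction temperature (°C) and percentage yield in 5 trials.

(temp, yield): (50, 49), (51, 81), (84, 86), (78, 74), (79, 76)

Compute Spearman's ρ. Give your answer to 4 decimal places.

Rank temp: 1, 2, 5, 3, 4
Rank yield: 1, 4, 5, 2, 3
d = rank(temp) − rank(yield): 0, -2, 0, 1, 1; Σd² = 6
ρ = 1 − 6Σd² / [n(n²−1)] = 1 − 6×6 / (5×24) = 1 − 36/120 ≈ 0.7000

0.7000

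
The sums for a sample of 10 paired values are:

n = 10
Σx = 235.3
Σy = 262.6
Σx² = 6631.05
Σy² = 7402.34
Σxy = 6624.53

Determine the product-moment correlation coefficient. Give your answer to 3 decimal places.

0.598

r = (nΣxy − ΣxΣy) / √[(nΣx² − (Σx)²)(nΣy² − (Σy)²)]
Numerator: 10×6624.53 − 235.3×262.6 = 4455.52
Denominator: √[(66310.5 − 55366.09)(74023.4 − 68958.76)] = √[10944.41 × 5064.64] = 7445.0988
r = 4455.52 / 7445.0988 ≈ 0.598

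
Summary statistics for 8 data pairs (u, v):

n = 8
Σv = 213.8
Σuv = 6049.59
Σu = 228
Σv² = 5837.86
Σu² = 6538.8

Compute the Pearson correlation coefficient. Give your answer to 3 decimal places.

-0.614

r = (nΣuv − ΣuΣv) / √[(nΣu² − (Σu)²)(nΣv² − (Σv)²)]
Numerator: 8×6049.59 − 228×213.8 = -349.68
Denominator: √[(52310.4 − 51984)(46702.88 − 45710.44)] = √[326.4 × 992.44] = 569.1506
r = -349.68 / 569.1506 ≈ -0.614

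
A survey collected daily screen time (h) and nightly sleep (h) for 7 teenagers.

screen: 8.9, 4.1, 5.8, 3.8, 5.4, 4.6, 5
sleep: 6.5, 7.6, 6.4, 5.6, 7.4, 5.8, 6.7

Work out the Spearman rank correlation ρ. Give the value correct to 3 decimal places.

Rank screen: 7, 2, 6, 1, 5, 3, 4
Rank sleep: 4, 7, 3, 1, 6, 2, 5
d = rank(screen) − rank(sleep): 3, -5, 3, 0, -1, 1, -1; Σd² = 46
ρ = 1 − 6Σd² / [n(n²−1)] = 1 − 6×46 / (7×48) = 1 − 276/336 ≈ 0.179

0.179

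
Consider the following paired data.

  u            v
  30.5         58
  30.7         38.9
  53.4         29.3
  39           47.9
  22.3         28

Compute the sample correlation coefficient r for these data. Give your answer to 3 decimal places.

-0.150

n = 5, Σu = 175.9, Σv = 202.1, Σu² = 6742.59, Σv² = 8814.11, Σuv = 7020.35
nΣuv − ΣuΣv = 35101.75 − 35549.39 = -447.64
nΣu² − (Σu)² = 33712.95 − 30940.81 = 2772.14; nΣv² − (Σv)² = 44070.55 − 40844.41 = 3226.14
r = -447.64 / √(2772.14 × 3226.14) = -447.64 / 2990.5370 ≈ -0.150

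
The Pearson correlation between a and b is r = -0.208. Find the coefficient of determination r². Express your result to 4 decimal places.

0.0433

r² = (-0.208)² = 0.0433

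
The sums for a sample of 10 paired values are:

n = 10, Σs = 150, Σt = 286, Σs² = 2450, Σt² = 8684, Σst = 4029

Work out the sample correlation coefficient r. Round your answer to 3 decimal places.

-0.822

r = (nΣst − ΣsΣt) / √[(nΣs² − (Σs)²)(nΣt² − (Σt)²)]
Numerator: 10×4029 − 150×286 = -2610
Denominator: √[(24500 − 22500)(86840 − 81796)] = √[2000 × 5044] = 3176.1612
r = -2610 / 3176.1612 ≈ -0.822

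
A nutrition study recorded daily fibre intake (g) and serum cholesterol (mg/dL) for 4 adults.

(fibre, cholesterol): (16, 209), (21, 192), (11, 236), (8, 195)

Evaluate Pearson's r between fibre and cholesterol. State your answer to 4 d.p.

-0.3369

n = 4, Σx = 56, Σy = 832, Σx² = 882, Σy² = 174266, Σxy = 11532
nΣxy − ΣxΣy = 46128 − 46592 = -464
nΣx² − (Σx)² = 3528 − 3136 = 392; nΣy² − (Σy)² = 697064 − 692224 = 4840
r = -464 / √(392 × 4840) = -464 / 1377.4179 ≈ -0.3369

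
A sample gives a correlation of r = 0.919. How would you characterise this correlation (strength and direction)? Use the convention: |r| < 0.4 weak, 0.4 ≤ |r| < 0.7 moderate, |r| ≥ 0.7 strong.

r = 0.919 > 0 so the relationship is positive.
|r| = 0.919, which falls in the strong range.

strong positive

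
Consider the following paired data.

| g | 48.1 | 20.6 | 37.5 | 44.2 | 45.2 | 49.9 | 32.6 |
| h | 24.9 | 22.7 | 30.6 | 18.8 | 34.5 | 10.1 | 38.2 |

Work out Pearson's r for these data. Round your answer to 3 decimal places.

-0.318

n = 7, Σg = 278.1, Σh = 179.8, Σg² = 11693.67, Σh² = 5176.6, Σgh = 6952.48
nΣgh − ΣgΣh = 48667.36 − 50002.38 = -1335.02
nΣg² − (Σg)² = 81855.69 − 77339.61 = 4516.08; nΣh² − (Σh)² = 36236.2 − 32328.04 = 3908.16
r = -1335.02 / √(4516.08 × 3908.16) = -1335.02 / 4201.1383 ≈ -0.318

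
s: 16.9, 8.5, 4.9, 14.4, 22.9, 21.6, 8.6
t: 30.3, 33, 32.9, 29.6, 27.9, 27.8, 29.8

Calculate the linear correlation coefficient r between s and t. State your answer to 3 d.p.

-0.872

n = 7, Σs = 97.8, Σt = 211.3, Σs² = 1654.16, Σt² = 6404.95, Σst = 2875.69
nΣst − ΣsΣt = 20129.83 − 20665.14 = -535.31
nΣs² − (Σs)² = 11579.12 − 9564.84 = 2014.28; nΣt² − (Σt)² = 44834.65 − 44647.69 = 186.96
r = -535.31 / √(2014.28 × 186.96) = -535.31 / 613.6691 ≈ -0.872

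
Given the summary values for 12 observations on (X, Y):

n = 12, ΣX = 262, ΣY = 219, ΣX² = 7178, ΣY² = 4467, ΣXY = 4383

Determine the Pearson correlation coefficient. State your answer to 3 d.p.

-0.481

r = (nΣXY − ΣXΣY) / √[(nΣX² − (ΣX)²)(nΣY² − (ΣY)²)]
Numerator: 12×4383 − 262×219 = -4782
Denominator: √[(86136 − 68644)(53604 − 47961)] = √[17492 × 5643] = 9935.1576
r = -4782 / 9935.1576 ≈ -0.481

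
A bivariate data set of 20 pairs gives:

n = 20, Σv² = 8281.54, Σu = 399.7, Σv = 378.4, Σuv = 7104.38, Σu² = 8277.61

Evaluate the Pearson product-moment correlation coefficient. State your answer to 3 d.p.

r = (nΣuv − ΣuΣv) / √[(nΣu² − (Σu)²)(nΣv² − (Σv)²)]
Numerator: 20×7104.38 − 399.7×378.4 = -9158.88
Denominator: √[(165552.2 − 159760.09)(165630.8 − 143186.56)] = √[5792.11 × 22444.24] = 11401.7326
r = -9158.88 / 11401.7326 ≈ -0.803

-0.803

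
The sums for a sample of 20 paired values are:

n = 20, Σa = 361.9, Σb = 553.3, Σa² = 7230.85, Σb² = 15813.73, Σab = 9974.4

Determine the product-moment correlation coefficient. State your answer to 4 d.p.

r = (nΣab − ΣaΣb) / √[(nΣa² − (Σa)²)(nΣb² − (Σb)²)]
Numerator: 20×9974.4 − 361.9×553.3 = -751.27
Denominator: √[(144617 − 130971.61)(316274.6 − 306140.89)] = √[13645.39 × 10133.71] = 11759.1847
r = -751.27 / 11759.1847 ≈ -0.0639

-0.0639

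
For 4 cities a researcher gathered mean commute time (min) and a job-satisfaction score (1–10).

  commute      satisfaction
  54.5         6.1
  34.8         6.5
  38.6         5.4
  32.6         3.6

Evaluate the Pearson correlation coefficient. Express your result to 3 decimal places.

0.466

n = 4, Σx = 160.5, Σy = 21.6, Σx² = 6734.01, Σy² = 121.58, Σxy = 884.45
nΣxy − ΣxΣy = 3537.8 − 3466.8 = 71
nΣx² − (Σx)² = 26936.04 − 25760.25 = 1175.79; nΣy² − (Σy)² = 486.32 − 466.56 = 19.76
r = 71 / √(1175.79 × 19.76) = 71 / 152.4258 ≈ 0.466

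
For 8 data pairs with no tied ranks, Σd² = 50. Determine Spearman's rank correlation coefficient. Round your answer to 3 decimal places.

0.405

ρ = 1 − 6Σd² / [n(n²−1)] = 1 − 6×50 / (8×63)
  = 1 − 300/504 = 1 − 0.5952 ≈ 0.405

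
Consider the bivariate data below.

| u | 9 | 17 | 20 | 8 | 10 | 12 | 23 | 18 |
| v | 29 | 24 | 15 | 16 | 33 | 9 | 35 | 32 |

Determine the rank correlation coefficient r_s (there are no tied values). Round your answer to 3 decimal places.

0.238

Rank u: 2, 5, 7, 1, 3, 4, 8, 6
Rank v: 5, 4, 2, 3, 7, 1, 8, 6
d = rank(u) − rank(v): -3, 1, 5, -2, -4, 3, 0, 0; Σd² = 64
ρ = 1 − 6Σd² / [n(n²−1)] = 1 − 6×64 / (8×63) = 1 − 384/504 ≈ 0.238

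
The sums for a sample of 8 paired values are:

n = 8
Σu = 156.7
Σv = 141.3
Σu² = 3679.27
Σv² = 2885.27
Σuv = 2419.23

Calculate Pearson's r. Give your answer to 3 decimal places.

r = (nΣuv − ΣuΣv) / √[(nΣu² − (Σu)²)(nΣv² − (Σv)²)]
Numerator: 8×2419.23 − 156.7×141.3 = -2787.87
Denominator: √[(29434.16 − 24554.89)(23082.16 − 19965.69)] = √[4879.27 × 3116.47] = 3899.4998
r = -2787.87 / 3899.4998 ≈ -0.715

-0.715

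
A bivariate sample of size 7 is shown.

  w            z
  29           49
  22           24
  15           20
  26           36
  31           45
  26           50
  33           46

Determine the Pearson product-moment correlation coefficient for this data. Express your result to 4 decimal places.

0.8496

n = 7, Σw = 182, Σz = 270, Σw² = 4952, Σz² = 11314, Σwz = 7398
nΣwz − ΣwΣz = 51786 − 49140 = 2646
nΣw² − (Σw)² = 34664 − 33124 = 1540; nΣz² − (Σz)² = 79198 − 72900 = 6298
r = 2646 / √(1540 × 6298) = 2646 / 3114.3089 ≈ 0.8496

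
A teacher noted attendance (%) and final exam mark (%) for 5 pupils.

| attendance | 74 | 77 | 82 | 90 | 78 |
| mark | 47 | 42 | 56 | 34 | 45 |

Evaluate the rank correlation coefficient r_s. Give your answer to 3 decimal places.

-0.300

Rank attendance: 1, 2, 4, 5, 3
Rank mark: 4, 2, 5, 1, 3
d = rank(attendance) − rank(mark): -3, 0, -1, 4, 0; Σd² = 26
ρ = 1 − 6Σd² / [n(n²−1)] = 1 − 6×26 / (5×24) = 1 − 156/120 ≈ -0.300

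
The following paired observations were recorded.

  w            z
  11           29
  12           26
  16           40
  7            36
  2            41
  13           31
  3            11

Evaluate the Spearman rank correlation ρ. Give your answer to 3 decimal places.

0.000

Rank w: 4, 5, 7, 3, 1, 6, 2
Rank z: 3, 2, 6, 5, 7, 4, 1
d = rank(w) − rank(z): 1, 3, 1, -2, -6, 2, 1; Σd² = 56
ρ = 1 − 6Σd² / [n(n²−1)] = 1 − 6×56 / (7×48) = 1 − 336/336 ≈ 0.000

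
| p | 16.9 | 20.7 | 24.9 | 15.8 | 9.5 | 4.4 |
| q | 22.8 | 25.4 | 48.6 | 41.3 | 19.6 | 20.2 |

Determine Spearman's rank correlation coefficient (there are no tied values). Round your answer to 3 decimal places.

Rank p: 4, 5, 6, 3, 2, 1
Rank q: 3, 4, 6, 5, 1, 2
d = rank(p) − rank(q): 1, 1, 0, -2, 1, -1; Σd² = 8
ρ = 1 − 6Σd² / [n(n²−1)] = 1 − 6×8 / (6×35) = 1 − 48/210 ≈ 0.771

0.771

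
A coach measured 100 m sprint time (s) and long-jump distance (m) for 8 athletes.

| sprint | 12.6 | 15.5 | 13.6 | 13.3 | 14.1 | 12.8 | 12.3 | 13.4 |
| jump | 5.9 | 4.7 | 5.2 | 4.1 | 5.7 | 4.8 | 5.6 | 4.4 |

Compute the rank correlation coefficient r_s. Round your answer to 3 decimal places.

-0.262

Rank sprint: 2, 8, 6, 4, 7, 3, 1, 5
Rank jump: 8, 3, 5, 1, 7, 4, 6, 2
d = rank(sprint) − rank(jump): -6, 5, 1, 3, 0, -1, -5, 3; Σd² = 106
ρ = 1 − 6Σd² / [n(n²−1)] = 1 − 6×106 / (8×63) = 1 − 636/504 ≈ -0.262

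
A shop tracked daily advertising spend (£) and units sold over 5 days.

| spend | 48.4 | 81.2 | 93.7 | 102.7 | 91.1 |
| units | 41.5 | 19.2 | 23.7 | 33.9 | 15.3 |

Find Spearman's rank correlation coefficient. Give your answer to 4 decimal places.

Rank spend: 1, 2, 4, 5, 3
Rank units: 5, 2, 3, 4, 1
d = rank(spend) − rank(units): -4, 0, 1, 1, 2; Σd² = 22
ρ = 1 − 6Σd² / [n(n²−1)] = 1 − 6×22 / (5×24) = 1 − 132/120 ≈ -0.1000

-0.1000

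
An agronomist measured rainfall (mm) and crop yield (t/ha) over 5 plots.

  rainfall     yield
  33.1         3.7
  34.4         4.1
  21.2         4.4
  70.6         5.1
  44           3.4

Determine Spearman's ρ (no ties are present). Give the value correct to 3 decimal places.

0.100

Rank rainfall: 2, 3, 1, 5, 4
Rank yield: 2, 3, 4, 5, 1
d = rank(rainfall) − rank(yield): 0, 0, -3, 0, 3; Σd² = 18
ρ = 1 − 6Σd² / [n(n²−1)] = 1 − 6×18 / (5×24) = 1 − 108/120 ≈ 0.100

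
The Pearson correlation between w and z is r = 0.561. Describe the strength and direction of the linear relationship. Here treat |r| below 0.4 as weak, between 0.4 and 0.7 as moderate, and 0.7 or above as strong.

r = 0.561 > 0 so the relationship is positive.
|r| = 0.561, which falls in the moderate range.

moderate positive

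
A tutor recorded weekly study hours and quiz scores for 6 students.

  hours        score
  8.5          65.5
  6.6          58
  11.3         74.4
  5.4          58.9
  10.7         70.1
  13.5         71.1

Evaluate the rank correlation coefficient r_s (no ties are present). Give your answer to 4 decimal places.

Rank hours: 3, 2, 5, 1, 4, 6
Rank score: 3, 1, 6, 2, 4, 5
d = rank(hours) − rank(score): 0, 1, -1, -1, 0, 1; Σd² = 4
ρ = 1 − 6Σd² / [n(n²−1)] = 1 − 6×4 / (6×35) = 1 − 24/210 ≈ 0.8857

0.8857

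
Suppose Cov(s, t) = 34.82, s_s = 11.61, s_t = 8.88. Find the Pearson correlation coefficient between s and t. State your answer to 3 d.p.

r = Cov(s,t) / (s_s · s_t) = 34.82 / (11.61 × 8.88)
  = 34.82 / 103.0968 ≈ 0.338

0.338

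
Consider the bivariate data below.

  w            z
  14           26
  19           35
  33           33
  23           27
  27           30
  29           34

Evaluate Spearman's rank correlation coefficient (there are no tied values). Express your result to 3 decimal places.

Rank w: 1, 2, 6, 3, 4, 5
Rank z: 1, 6, 4, 2, 3, 5
d = rank(w) − rank(z): 0, -4, 2, 1, 1, 0; Σd² = 22
ρ = 1 − 6Σd² / [n(n²−1)] = 1 − 6×22 / (6×35) = 1 − 132/210 ≈ 0.371

0.371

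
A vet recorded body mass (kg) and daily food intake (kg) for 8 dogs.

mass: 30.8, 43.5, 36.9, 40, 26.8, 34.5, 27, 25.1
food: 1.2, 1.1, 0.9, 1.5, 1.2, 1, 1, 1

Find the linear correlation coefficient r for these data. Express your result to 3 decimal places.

n = 8, Σx = 264.6, Σy = 8.9, Σx² = 9070, Σy² = 10.15, Σxy = 296.78
nΣxy − ΣxΣy = 2374.24 − 2354.94 = 19.3
nΣx² − (Σx)² = 72560 − 70013.16 = 2546.84; nΣy² − (Σy)² = 81.2 − 79.21 = 1.99
r = 19.3 / √(2546.84 × 1.99) = 19.3 / 71.1914 ≈ 0.271

0.271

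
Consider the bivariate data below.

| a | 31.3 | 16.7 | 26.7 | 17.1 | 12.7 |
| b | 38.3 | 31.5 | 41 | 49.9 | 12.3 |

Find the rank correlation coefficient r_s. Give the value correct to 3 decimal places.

Rank a: 5, 2, 4, 3, 1
Rank b: 3, 2, 4, 5, 1
d = rank(a) − rank(b): 2, 0, 0, -2, 0; Σd² = 8
ρ = 1 − 6Σd² / [n(n²−1)] = 1 − 6×8 / (5×24) = 1 − 48/120 ≈ 0.600

0.600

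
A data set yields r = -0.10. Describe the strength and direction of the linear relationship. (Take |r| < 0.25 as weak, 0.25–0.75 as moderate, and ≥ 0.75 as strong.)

r = -0.10 < 0 so the relationship is negative.
|r| = 0.10, which falls in the weak range.

weak negative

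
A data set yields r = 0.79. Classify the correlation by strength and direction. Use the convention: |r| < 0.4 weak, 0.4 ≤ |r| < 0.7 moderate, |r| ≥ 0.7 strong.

strong positive

r = 0.79 > 0 so the relationship is positive.
|r| = 0.79, which falls in the strong range.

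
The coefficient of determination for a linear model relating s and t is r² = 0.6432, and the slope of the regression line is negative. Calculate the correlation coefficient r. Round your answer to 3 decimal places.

|r| = √0.6432 = 0.802
The association is negative, so r = −0.802.

-0.802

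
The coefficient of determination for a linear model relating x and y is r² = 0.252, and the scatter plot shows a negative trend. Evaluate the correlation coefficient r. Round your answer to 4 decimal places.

-0.5020

|r| = √0.252 = 0.5020
The association is negative, so r = −0.5020.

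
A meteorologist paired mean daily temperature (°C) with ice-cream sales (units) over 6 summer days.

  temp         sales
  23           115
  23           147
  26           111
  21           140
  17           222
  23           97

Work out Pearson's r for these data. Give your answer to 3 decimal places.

n = 6, Σx = 133, Σy = 832, Σx² = 2993, Σy² = 125448, Σxy = 17857
nΣxy − ΣxΣy = 107142 − 110656 = -3514
nΣx² − (Σx)² = 17958 − 17689 = 269; nΣy² − (Σy)² = 752688 − 692224 = 60464
r = -3514 / √(269 × 60464) = -3514 / 4032.9662 ≈ -0.871

-0.871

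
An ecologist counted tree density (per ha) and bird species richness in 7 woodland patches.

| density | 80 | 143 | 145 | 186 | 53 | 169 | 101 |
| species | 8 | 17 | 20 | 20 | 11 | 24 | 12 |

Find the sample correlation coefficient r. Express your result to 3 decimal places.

0.893

n = 7, Σx = 877, Σy = 112, Σx² = 124041, Σy² = 1994, Σxy = 15542
nΣxy − ΣxΣy = 108794 − 98224 = 10570
nΣx² − (Σx)² = 868287 − 769129 = 99158; nΣy² − (Σy)² = 13958 − 12544 = 1414
r = 10570 / √(99158 × 1414) = 10570 / 11841.0055 ≈ 0.893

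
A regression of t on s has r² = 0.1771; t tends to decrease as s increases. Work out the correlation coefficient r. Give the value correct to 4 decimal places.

-0.4208

|r| = √0.1771 = 0.4208
The association is negative, so r = −0.4208.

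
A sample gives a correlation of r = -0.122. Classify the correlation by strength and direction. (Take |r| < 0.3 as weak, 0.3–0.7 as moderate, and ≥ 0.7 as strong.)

r = -0.122 < 0 so the relationship is negative.
|r| = 0.122, which falls in the weak range.

weak negative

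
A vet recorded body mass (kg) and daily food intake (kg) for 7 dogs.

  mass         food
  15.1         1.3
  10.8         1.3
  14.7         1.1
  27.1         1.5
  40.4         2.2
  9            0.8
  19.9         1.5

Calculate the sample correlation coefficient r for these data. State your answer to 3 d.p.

n = 7, Σx = 137, Σy = 9.7, Σx² = 3404.32, Σy² = 14.57, Σxy = 216.42
nΣxy − ΣxΣy = 1514.94 − 1328.9 = 186.04
nΣx² − (Σx)² = 23830.24 − 18769 = 5061.24; nΣy² − (Σy)² = 101.99 − 94.09 = 7.9
r = 186.04 / √(5061.24 × 7.9) = 186.04 / 199.9595 ≈ 0.930

0.930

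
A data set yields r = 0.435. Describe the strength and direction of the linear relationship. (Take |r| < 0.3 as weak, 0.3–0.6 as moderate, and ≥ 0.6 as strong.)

r = 0.435 > 0 so the relationship is positive.
|r| = 0.435, which falls in the moderate range.

moderate positive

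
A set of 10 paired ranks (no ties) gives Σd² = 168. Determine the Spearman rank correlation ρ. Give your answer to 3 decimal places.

-0.018

ρ = 1 − 6Σd² / [n(n²−1)] = 1 − 6×168 / (10×99)
  = 1 − 1008/990 = 1 − 1.0182 ≈ -0.018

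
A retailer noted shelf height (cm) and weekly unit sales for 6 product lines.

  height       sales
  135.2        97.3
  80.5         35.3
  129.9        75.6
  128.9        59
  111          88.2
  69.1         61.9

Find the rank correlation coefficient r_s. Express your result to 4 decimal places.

0.6000

Rank height: 6, 2, 5, 4, 3, 1
Rank sales: 6, 1, 4, 2, 5, 3
d = rank(height) − rank(sales): 0, 1, 1, 2, -2, -2; Σd² = 14
ρ = 1 − 6Σd² / [n(n²−1)] = 1 − 6×14 / (6×35) = 1 − 84/210 ≈ 0.6000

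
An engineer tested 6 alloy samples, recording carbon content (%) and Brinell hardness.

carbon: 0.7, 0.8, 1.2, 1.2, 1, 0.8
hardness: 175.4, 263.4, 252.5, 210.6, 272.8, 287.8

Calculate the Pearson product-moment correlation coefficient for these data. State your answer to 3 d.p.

n = 6, Σx = 5.7, Σy = 1462.5, Σx² = 5.65, Σy² = 365502.01, Σxy = 1392.26
nΣxy − ΣxΣy = 8353.56 − 8336.25 = 17.31
nΣx² − (Σx)² = 33.9 − 32.49 = 1.41; nΣy² − (Σy)² = 2193012.06 − 2138906.25 = 54105.81
r = 17.31 / √(1.41 × 54105.81) = 17.31 / 276.2050 ≈ 0.063

0.063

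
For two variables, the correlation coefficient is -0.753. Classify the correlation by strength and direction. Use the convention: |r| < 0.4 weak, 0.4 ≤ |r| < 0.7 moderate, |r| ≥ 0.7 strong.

strong negative

r = -0.753 < 0 so the relationship is negative.
|r| = 0.753, which falls in the strong range.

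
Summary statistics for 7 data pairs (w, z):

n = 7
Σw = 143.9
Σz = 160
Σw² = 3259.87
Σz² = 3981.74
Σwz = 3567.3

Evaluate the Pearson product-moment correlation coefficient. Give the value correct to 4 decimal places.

r = (nΣwz − ΣwΣz) / √[(nΣw² − (Σw)²)(nΣz² − (Σz)²)]
Numerator: 7×3567.3 − 143.9×160 = 1947.1
Denominator: √[(22819.09 − 20707.21)(27872.18 − 25600)] = √[2111.88 × 2272.18] = 2190.5642
r = 1947.1 / 2190.5642 ≈ 0.8889

0.8889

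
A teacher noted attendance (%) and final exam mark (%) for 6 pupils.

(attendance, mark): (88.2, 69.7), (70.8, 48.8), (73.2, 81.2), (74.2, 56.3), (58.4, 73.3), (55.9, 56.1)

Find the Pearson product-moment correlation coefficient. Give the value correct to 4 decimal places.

0.1613

n = 6, Σx = 420.7, Σy = 385.4, Σx² = 30191.13, Σy² = 25522.76, Σxy = 27140.59
nΣxy − ΣxΣy = 162843.54 − 162137.78 = 705.76
nΣx² − (Σx)² = 181146.78 − 176988.49 = 4158.29; nΣy² − (Σy)² = 153136.56 − 148533.16 = 4603.4
r = 705.76 / √(4158.29 × 4603.4) = 705.76 / 4375.1882 ≈ 0.1613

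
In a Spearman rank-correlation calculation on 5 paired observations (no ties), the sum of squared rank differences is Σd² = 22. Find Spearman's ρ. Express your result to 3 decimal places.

-0.100

ρ = 1 − 6Σd² / [n(n²−1)] = 1 − 6×22 / (5×24)
  = 1 − 132/120 = 1 − 1.1000 ≈ -0.100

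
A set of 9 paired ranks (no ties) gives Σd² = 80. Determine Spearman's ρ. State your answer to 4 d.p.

ρ = 1 − 6Σd² / [n(n²−1)] = 1 − 6×80 / (9×80)
  = 1 − 480/720 = 1 − 0.66667 ≈ 0.3333

0.3333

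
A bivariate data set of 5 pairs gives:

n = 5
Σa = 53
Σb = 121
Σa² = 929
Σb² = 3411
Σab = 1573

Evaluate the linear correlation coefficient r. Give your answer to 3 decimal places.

r = (nΣab − ΣaΣb) / √[(nΣa² − (Σa)²)(nΣb² − (Σb)²)]
Numerator: 5×1573 − 53×121 = 1452
Denominator: √[(4645 − 2809)(17055 − 14641)] = √[1836 × 2414] = 2105.2563
r = 1452 / 2105.2563 ≈ 0.690

0.690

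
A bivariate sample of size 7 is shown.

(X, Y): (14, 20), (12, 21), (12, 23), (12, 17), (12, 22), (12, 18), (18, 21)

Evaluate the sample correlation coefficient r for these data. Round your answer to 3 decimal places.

n = 7, ΣX = 92, ΣY = 142, ΣX² = 1240, ΣY² = 2908, ΣXY = 1870
nΣXY − ΣXΣY = 13090 − 13064 = 26
nΣX² − (ΣX)² = 8680 − 8464 = 216; nΣY² − (ΣY)² = 20356 − 20164 = 192
r = 26 / √(216 × 192) = 26 / 203.6468 ≈ 0.128

0.128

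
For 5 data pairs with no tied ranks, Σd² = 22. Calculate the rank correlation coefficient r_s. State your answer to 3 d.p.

-0.100

ρ = 1 − 6Σd² / [n(n²−1)] = 1 − 6×22 / (5×24)
  = 1 − 132/120 = 1 − 1.1000 ≈ -0.100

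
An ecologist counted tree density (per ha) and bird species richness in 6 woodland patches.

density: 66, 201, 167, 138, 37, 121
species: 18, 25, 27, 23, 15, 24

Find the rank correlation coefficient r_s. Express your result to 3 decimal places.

Rank density: 2, 6, 5, 4, 1, 3
Rank species: 2, 5, 6, 3, 1, 4
d = rank(density) − rank(species): 0, 1, -1, 1, 0, -1; Σd² = 4
ρ = 1 − 6Σd² / [n(n²−1)] = 1 − 6×4 / (6×35) = 1 − 24/210 ≈ 0.886

0.886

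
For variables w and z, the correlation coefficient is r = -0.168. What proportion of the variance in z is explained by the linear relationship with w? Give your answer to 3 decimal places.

r² = (-0.168)² = 0.028

0.028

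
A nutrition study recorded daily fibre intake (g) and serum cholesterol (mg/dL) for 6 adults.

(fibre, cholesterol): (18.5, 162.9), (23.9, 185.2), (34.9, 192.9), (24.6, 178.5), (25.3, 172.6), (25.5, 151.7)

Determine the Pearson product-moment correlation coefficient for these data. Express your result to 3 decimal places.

0.587

n = 6, Σx = 152.7, Σy = 1043.8, Σx² = 4026.97, Σy² = 182711.76, Σxy = 26798.37
nΣxy − ΣxΣy = 160790.22 − 159388.26 = 1401.96
nΣx² − (Σx)² = 24161.82 − 23317.29 = 844.53; nΣy² − (Σy)² = 1096270.56 − 1089518.44 = 6752.12
r = 1401.96 / √(844.53 × 6752.12) = 1401.96 / 2387.9631 ≈ 0.587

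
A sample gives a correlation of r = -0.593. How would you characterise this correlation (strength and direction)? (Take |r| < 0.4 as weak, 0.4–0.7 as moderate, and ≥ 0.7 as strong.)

r = -0.593 < 0 so the relationship is negative.
|r| = 0.593, which falls in the moderate range.

moderate negative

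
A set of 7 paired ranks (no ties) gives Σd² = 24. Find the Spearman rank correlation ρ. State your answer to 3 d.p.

ρ = 1 − 6Σd² / [n(n²−1)] = 1 − 6×24 / (7×48)
  = 1 − 144/336 = 1 − 0.4286 ≈ 0.571

0.571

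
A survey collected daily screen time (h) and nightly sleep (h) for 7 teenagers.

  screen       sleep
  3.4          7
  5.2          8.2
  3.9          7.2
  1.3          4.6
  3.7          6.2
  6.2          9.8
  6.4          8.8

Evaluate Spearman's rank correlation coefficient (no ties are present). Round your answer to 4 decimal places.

0.9286

Rank screen: 2, 5, 4, 1, 3, 6, 7
Rank sleep: 3, 5, 4, 1, 2, 7, 6
d = rank(screen) − rank(sleep): -1, 0, 0, 0, 1, -1, 1; Σd² = 4
ρ = 1 − 6Σd² / [n(n²−1)] = 1 − 6×4 / (7×48) = 1 − 24/336 ≈ 0.9286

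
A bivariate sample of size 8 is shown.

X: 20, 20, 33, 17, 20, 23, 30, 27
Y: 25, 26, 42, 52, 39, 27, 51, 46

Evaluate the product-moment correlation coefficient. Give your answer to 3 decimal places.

0.334

n = 8, ΣX = 190, ΣY = 308, ΣX² = 4736, ΣY² = 12736, ΣXY = 7463
nΣXY − ΣXΣY = 59704 − 58520 = 1184
nΣX² − (ΣX)² = 37888 − 36100 = 1788; nΣY² − (ΣY)² = 101888 − 94864 = 7024
r = 1184 / √(1788 × 7024) = 1184 / 3543.8555 ≈ 0.334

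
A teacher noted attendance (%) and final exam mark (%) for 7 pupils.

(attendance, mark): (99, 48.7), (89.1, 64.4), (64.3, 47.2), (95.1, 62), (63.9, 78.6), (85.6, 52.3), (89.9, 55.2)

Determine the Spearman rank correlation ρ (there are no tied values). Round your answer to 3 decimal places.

-0.214

Rank attendance: 7, 4, 2, 6, 1, 3, 5
Rank mark: 2, 6, 1, 5, 7, 3, 4
d = rank(attendance) − rank(mark): 5, -2, 1, 1, -6, 0, 1; Σd² = 68
ρ = 1 − 6Σd² / [n(n²−1)] = 1 − 6×68 / (7×48) = 1 − 408/336 ≈ -0.214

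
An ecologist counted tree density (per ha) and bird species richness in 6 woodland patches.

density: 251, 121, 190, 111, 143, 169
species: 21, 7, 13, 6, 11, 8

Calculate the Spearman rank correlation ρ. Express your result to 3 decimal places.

Rank density: 6, 2, 5, 1, 3, 4
Rank species: 6, 2, 5, 1, 4, 3
d = rank(density) − rank(species): 0, 0, 0, 0, -1, 1; Σd² = 2
ρ = 1 − 6Σd² / [n(n²−1)] = 1 − 6×2 / (6×35) = 1 − 12/210 ≈ 0.943

0.943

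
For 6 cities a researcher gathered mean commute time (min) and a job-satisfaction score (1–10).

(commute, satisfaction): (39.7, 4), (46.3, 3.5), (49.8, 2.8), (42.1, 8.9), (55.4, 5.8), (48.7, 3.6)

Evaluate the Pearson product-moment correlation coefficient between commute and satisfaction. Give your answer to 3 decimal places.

-0.197

n = 6, Σx = 282, Σy = 28.6, Σx² = 13413.08, Σy² = 161.9, Σxy = 1331.62
nΣxy − ΣxΣy = 7989.72 − 8065.2 = -75.48
nΣx² − (Σx)² = 80478.48 − 79524 = 954.48; nΣy² − (Σy)² = 971.4 − 817.96 = 153.44
r = -75.48 / √(954.48 × 153.44) = -75.48 / 382.6949 ≈ -0.197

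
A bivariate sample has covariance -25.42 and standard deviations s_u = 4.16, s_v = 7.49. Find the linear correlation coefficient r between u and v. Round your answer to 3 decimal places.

r = Cov(u,v) / (s_u · s_v) = -25.42 / (4.16 × 7.49)
  = -25.42 / 31.1584 ≈ -0.816

-0.816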